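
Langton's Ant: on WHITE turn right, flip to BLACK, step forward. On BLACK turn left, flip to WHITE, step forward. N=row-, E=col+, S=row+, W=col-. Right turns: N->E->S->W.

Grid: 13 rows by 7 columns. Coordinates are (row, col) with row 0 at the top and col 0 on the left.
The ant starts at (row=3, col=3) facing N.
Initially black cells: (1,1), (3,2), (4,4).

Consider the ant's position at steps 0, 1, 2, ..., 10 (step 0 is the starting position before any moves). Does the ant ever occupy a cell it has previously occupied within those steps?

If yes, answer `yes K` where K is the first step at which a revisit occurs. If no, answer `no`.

Answer: yes 6

Derivation:
Step 1: on WHITE (3,3): turn R to E, flip to black, move to (3,4). |black|=4 — new cell
Step 2: on WHITE (3,4): turn R to S, flip to black, move to (4,4). |black|=5 — new cell
Step 3: on BLACK (4,4): turn L to E, flip to white, move to (4,5). |black|=4 — new cell
Step 4: on WHITE (4,5): turn R to S, flip to black, move to (5,5). |black|=5 — new cell
Step 5: on WHITE (5,5): turn R to W, flip to black, move to (5,4). |black|=6 — new cell
Step 6: on WHITE (5,4): turn R to N, flip to black, move to (4,4). |black|=7 — REVISIT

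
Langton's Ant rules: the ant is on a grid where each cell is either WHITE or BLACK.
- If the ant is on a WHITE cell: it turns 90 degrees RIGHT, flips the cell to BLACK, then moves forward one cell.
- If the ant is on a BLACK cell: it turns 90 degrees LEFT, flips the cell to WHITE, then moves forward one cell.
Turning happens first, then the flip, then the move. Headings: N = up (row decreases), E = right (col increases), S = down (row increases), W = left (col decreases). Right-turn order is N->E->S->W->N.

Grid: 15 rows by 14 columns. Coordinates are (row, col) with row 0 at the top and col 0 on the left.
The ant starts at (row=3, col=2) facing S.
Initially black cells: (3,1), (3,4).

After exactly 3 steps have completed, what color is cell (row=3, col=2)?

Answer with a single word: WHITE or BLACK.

Step 1: on WHITE (3,2): turn R to W, flip to black, move to (3,1). |black|=3
Step 2: on BLACK (3,1): turn L to S, flip to white, move to (4,1). |black|=2
Step 3: on WHITE (4,1): turn R to W, flip to black, move to (4,0). |black|=3

Answer: BLACK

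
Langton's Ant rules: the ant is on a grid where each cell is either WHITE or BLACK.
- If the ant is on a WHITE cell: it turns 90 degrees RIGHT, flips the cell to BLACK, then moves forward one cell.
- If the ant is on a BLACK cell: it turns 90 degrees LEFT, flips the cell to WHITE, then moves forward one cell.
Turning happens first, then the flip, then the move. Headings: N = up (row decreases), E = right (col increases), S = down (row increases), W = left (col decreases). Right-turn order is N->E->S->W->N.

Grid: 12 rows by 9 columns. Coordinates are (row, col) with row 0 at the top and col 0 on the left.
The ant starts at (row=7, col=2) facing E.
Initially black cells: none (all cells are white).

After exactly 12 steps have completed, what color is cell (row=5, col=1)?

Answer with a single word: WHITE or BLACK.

Answer: BLACK

Derivation:
Step 1: on WHITE (7,2): turn R to S, flip to black, move to (8,2). |black|=1
Step 2: on WHITE (8,2): turn R to W, flip to black, move to (8,1). |black|=2
Step 3: on WHITE (8,1): turn R to N, flip to black, move to (7,1). |black|=3
Step 4: on WHITE (7,1): turn R to E, flip to black, move to (7,2). |black|=4
Step 5: on BLACK (7,2): turn L to N, flip to white, move to (6,2). |black|=3
Step 6: on WHITE (6,2): turn R to E, flip to black, move to (6,3). |black|=4
Step 7: on WHITE (6,3): turn R to S, flip to black, move to (7,3). |black|=5
Step 8: on WHITE (7,3): turn R to W, flip to black, move to (7,2). |black|=6
Step 9: on WHITE (7,2): turn R to N, flip to black, move to (6,2). |black|=7
Step 10: on BLACK (6,2): turn L to W, flip to white, move to (6,1). |black|=6
Step 11: on WHITE (6,1): turn R to N, flip to black, move to (5,1). |black|=7
Step 12: on WHITE (5,1): turn R to E, flip to black, move to (5,2). |black|=8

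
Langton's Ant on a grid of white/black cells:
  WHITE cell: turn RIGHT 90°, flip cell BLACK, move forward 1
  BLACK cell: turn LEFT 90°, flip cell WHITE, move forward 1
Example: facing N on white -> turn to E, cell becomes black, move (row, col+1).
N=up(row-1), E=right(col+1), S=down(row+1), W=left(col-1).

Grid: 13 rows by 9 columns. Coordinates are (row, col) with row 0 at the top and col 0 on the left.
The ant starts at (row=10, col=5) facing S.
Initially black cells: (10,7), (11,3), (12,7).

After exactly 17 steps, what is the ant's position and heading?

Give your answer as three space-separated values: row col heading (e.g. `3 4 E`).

Step 1: on WHITE (10,5): turn R to W, flip to black, move to (10,4). |black|=4
Step 2: on WHITE (10,4): turn R to N, flip to black, move to (9,4). |black|=5
Step 3: on WHITE (9,4): turn R to E, flip to black, move to (9,5). |black|=6
Step 4: on WHITE (9,5): turn R to S, flip to black, move to (10,5). |black|=7
Step 5: on BLACK (10,5): turn L to E, flip to white, move to (10,6). |black|=6
Step 6: on WHITE (10,6): turn R to S, flip to black, move to (11,6). |black|=7
Step 7: on WHITE (11,6): turn R to W, flip to black, move to (11,5). |black|=8
Step 8: on WHITE (11,5): turn R to N, flip to black, move to (10,5). |black|=9
Step 9: on WHITE (10,5): turn R to E, flip to black, move to (10,6). |black|=10
Step 10: on BLACK (10,6): turn L to N, flip to white, move to (9,6). |black|=9
Step 11: on WHITE (9,6): turn R to E, flip to black, move to (9,7). |black|=10
Step 12: on WHITE (9,7): turn R to S, flip to black, move to (10,7). |black|=11
Step 13: on BLACK (10,7): turn L to E, flip to white, move to (10,8). |black|=10
Step 14: on WHITE (10,8): turn R to S, flip to black, move to (11,8). |black|=11
Step 15: on WHITE (11,8): turn R to W, flip to black, move to (11,7). |black|=12
Step 16: on WHITE (11,7): turn R to N, flip to black, move to (10,7). |black|=13
Step 17: on WHITE (10,7): turn R to E, flip to black, move to (10,8). |black|=14

Answer: 10 8 E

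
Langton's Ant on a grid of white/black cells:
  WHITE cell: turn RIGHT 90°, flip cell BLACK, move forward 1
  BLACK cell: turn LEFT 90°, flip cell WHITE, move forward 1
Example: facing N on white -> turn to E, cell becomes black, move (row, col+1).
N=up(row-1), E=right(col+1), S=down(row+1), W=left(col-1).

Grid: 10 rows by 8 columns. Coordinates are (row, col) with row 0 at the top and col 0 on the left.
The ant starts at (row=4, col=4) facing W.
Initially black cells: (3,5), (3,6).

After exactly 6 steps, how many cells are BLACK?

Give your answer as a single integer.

Step 1: on WHITE (4,4): turn R to N, flip to black, move to (3,4). |black|=3
Step 2: on WHITE (3,4): turn R to E, flip to black, move to (3,5). |black|=4
Step 3: on BLACK (3,5): turn L to N, flip to white, move to (2,5). |black|=3
Step 4: on WHITE (2,5): turn R to E, flip to black, move to (2,6). |black|=4
Step 5: on WHITE (2,6): turn R to S, flip to black, move to (3,6). |black|=5
Step 6: on BLACK (3,6): turn L to E, flip to white, move to (3,7). |black|=4

Answer: 4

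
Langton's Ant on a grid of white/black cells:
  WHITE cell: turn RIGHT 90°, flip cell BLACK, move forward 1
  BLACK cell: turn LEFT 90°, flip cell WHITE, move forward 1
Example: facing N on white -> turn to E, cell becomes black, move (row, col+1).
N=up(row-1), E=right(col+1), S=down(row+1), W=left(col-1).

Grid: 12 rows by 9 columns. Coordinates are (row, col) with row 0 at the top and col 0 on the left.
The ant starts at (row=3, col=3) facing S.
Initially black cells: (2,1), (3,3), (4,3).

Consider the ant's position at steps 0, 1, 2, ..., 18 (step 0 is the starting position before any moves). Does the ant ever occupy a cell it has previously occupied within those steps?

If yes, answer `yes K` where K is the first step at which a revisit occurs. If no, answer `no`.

Answer: yes 7

Derivation:
Step 1: on BLACK (3,3): turn L to E, flip to white, move to (3,4). |black|=2 — new cell
Step 2: on WHITE (3,4): turn R to S, flip to black, move to (4,4). |black|=3 — new cell
Step 3: on WHITE (4,4): turn R to W, flip to black, move to (4,3). |black|=4 — new cell
Step 4: on BLACK (4,3): turn L to S, flip to white, move to (5,3). |black|=3 — new cell
Step 5: on WHITE (5,3): turn R to W, flip to black, move to (5,2). |black|=4 — new cell
Step 6: on WHITE (5,2): turn R to N, flip to black, move to (4,2). |black|=5 — new cell
Step 7: on WHITE (4,2): turn R to E, flip to black, move to (4,3). |black|=6 — REVISIT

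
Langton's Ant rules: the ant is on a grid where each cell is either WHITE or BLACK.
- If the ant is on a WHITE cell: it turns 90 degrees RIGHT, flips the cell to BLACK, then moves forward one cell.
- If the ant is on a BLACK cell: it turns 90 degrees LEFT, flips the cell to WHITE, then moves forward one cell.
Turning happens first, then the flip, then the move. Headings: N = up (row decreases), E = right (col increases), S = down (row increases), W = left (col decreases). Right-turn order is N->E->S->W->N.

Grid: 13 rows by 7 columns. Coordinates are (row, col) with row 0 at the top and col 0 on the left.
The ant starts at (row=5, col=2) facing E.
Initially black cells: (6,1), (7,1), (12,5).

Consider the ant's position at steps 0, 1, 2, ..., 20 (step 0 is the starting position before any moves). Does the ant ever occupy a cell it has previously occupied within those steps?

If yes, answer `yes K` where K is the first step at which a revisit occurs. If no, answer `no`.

Step 1: on WHITE (5,2): turn R to S, flip to black, move to (6,2). |black|=4 — new cell
Step 2: on WHITE (6,2): turn R to W, flip to black, move to (6,1). |black|=5 — new cell
Step 3: on BLACK (6,1): turn L to S, flip to white, move to (7,1). |black|=4 — new cell
Step 4: on BLACK (7,1): turn L to E, flip to white, move to (7,2). |black|=3 — new cell
Step 5: on WHITE (7,2): turn R to S, flip to black, move to (8,2). |black|=4 — new cell
Step 6: on WHITE (8,2): turn R to W, flip to black, move to (8,1). |black|=5 — new cell
Step 7: on WHITE (8,1): turn R to N, flip to black, move to (7,1). |black|=6 — REVISIT

Answer: yes 7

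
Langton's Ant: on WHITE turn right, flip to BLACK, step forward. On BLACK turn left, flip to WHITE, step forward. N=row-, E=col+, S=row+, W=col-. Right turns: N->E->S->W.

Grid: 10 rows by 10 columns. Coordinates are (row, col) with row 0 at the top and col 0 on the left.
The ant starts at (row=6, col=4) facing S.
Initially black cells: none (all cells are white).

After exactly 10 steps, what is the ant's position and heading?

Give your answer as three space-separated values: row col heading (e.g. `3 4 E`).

Step 1: on WHITE (6,4): turn R to W, flip to black, move to (6,3). |black|=1
Step 2: on WHITE (6,3): turn R to N, flip to black, move to (5,3). |black|=2
Step 3: on WHITE (5,3): turn R to E, flip to black, move to (5,4). |black|=3
Step 4: on WHITE (5,4): turn R to S, flip to black, move to (6,4). |black|=4
Step 5: on BLACK (6,4): turn L to E, flip to white, move to (6,5). |black|=3
Step 6: on WHITE (6,5): turn R to S, flip to black, move to (7,5). |black|=4
Step 7: on WHITE (7,5): turn R to W, flip to black, move to (7,4). |black|=5
Step 8: on WHITE (7,4): turn R to N, flip to black, move to (6,4). |black|=6
Step 9: on WHITE (6,4): turn R to E, flip to black, move to (6,5). |black|=7
Step 10: on BLACK (6,5): turn L to N, flip to white, move to (5,5). |black|=6

Answer: 5 5 N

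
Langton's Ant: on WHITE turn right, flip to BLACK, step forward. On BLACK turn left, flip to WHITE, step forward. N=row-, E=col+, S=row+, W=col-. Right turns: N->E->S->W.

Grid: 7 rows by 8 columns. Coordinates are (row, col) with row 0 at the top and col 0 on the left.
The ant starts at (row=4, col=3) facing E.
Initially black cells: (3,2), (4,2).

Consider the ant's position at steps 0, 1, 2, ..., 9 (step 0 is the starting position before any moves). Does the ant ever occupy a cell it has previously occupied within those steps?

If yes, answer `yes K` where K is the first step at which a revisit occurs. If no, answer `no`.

Answer: no

Derivation:
Step 1: on WHITE (4,3): turn R to S, flip to black, move to (5,3). |black|=3 — new cell
Step 2: on WHITE (5,3): turn R to W, flip to black, move to (5,2). |black|=4 — new cell
Step 3: on WHITE (5,2): turn R to N, flip to black, move to (4,2). |black|=5 — new cell
Step 4: on BLACK (4,2): turn L to W, flip to white, move to (4,1). |black|=4 — new cell
Step 5: on WHITE (4,1): turn R to N, flip to black, move to (3,1). |black|=5 — new cell
Step 6: on WHITE (3,1): turn R to E, flip to black, move to (3,2). |black|=6 — new cell
Step 7: on BLACK (3,2): turn L to N, flip to white, move to (2,2). |black|=5 — new cell
Step 8: on WHITE (2,2): turn R to E, flip to black, move to (2,3). |black|=6 — new cell
Step 9: on WHITE (2,3): turn R to S, flip to black, move to (3,3). |black|=7 — new cell
No revisit within 9 steps.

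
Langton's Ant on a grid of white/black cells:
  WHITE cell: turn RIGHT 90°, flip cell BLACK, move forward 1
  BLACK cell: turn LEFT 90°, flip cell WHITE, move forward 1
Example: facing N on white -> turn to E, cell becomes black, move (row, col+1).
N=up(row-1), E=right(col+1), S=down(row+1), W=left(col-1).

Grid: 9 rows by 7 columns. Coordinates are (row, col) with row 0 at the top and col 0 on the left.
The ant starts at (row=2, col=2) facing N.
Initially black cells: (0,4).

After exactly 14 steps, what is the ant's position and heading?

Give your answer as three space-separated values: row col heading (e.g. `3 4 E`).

Answer: 3 1 S

Derivation:
Step 1: on WHITE (2,2): turn R to E, flip to black, move to (2,3). |black|=2
Step 2: on WHITE (2,3): turn R to S, flip to black, move to (3,3). |black|=3
Step 3: on WHITE (3,3): turn R to W, flip to black, move to (3,2). |black|=4
Step 4: on WHITE (3,2): turn R to N, flip to black, move to (2,2). |black|=5
Step 5: on BLACK (2,2): turn L to W, flip to white, move to (2,1). |black|=4
Step 6: on WHITE (2,1): turn R to N, flip to black, move to (1,1). |black|=5
Step 7: on WHITE (1,1): turn R to E, flip to black, move to (1,2). |black|=6
Step 8: on WHITE (1,2): turn R to S, flip to black, move to (2,2). |black|=7
Step 9: on WHITE (2,2): turn R to W, flip to black, move to (2,1). |black|=8
Step 10: on BLACK (2,1): turn L to S, flip to white, move to (3,1). |black|=7
Step 11: on WHITE (3,1): turn R to W, flip to black, move to (3,0). |black|=8
Step 12: on WHITE (3,0): turn R to N, flip to black, move to (2,0). |black|=9
Step 13: on WHITE (2,0): turn R to E, flip to black, move to (2,1). |black|=10
Step 14: on WHITE (2,1): turn R to S, flip to black, move to (3,1). |black|=11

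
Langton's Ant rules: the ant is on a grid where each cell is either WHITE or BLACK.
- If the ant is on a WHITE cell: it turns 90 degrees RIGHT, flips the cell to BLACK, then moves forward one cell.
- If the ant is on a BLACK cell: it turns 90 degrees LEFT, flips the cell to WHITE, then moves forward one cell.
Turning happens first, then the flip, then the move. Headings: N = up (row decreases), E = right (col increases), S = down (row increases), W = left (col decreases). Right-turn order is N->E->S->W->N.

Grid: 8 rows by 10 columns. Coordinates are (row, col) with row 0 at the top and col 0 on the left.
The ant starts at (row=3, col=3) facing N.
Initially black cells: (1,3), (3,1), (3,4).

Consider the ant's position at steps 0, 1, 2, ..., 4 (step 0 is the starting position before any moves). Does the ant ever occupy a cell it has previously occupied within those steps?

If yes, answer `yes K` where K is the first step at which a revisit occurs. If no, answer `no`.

Answer: no

Derivation:
Step 1: on WHITE (3,3): turn R to E, flip to black, move to (3,4). |black|=4 — new cell
Step 2: on BLACK (3,4): turn L to N, flip to white, move to (2,4). |black|=3 — new cell
Step 3: on WHITE (2,4): turn R to E, flip to black, move to (2,5). |black|=4 — new cell
Step 4: on WHITE (2,5): turn R to S, flip to black, move to (3,5). |black|=5 — new cell
No revisit within 4 steps.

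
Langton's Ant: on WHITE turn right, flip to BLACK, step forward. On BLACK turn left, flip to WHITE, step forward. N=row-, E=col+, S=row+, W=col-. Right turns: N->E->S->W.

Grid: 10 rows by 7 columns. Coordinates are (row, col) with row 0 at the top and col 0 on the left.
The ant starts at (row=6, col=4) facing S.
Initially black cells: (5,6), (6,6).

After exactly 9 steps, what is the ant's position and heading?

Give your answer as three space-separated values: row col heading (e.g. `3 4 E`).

Step 1: on WHITE (6,4): turn R to W, flip to black, move to (6,3). |black|=3
Step 2: on WHITE (6,3): turn R to N, flip to black, move to (5,3). |black|=4
Step 3: on WHITE (5,3): turn R to E, flip to black, move to (5,4). |black|=5
Step 4: on WHITE (5,4): turn R to S, flip to black, move to (6,4). |black|=6
Step 5: on BLACK (6,4): turn L to E, flip to white, move to (6,5). |black|=5
Step 6: on WHITE (6,5): turn R to S, flip to black, move to (7,5). |black|=6
Step 7: on WHITE (7,5): turn R to W, flip to black, move to (7,4). |black|=7
Step 8: on WHITE (7,4): turn R to N, flip to black, move to (6,4). |black|=8
Step 9: on WHITE (6,4): turn R to E, flip to black, move to (6,5). |black|=9

Answer: 6 5 E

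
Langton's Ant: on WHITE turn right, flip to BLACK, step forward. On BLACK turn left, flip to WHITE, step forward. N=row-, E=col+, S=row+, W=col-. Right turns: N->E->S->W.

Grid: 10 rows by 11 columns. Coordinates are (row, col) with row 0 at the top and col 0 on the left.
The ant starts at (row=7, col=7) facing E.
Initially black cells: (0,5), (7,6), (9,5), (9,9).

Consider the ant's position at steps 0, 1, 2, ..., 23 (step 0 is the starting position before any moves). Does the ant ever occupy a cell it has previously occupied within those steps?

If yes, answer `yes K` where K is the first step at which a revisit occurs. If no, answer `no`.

Answer: yes 7

Derivation:
Step 1: on WHITE (7,7): turn R to S, flip to black, move to (8,7). |black|=5 — new cell
Step 2: on WHITE (8,7): turn R to W, flip to black, move to (8,6). |black|=6 — new cell
Step 3: on WHITE (8,6): turn R to N, flip to black, move to (7,6). |black|=7 — new cell
Step 4: on BLACK (7,6): turn L to W, flip to white, move to (7,5). |black|=6 — new cell
Step 5: on WHITE (7,5): turn R to N, flip to black, move to (6,5). |black|=7 — new cell
Step 6: on WHITE (6,5): turn R to E, flip to black, move to (6,6). |black|=8 — new cell
Step 7: on WHITE (6,6): turn R to S, flip to black, move to (7,6). |black|=9 — REVISIT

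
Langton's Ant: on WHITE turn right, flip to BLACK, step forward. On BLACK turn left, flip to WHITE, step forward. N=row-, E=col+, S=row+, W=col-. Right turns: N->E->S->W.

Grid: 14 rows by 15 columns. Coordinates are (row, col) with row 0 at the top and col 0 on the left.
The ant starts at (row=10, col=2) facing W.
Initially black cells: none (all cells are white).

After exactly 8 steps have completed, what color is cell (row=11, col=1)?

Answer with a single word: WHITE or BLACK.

Step 1: on WHITE (10,2): turn R to N, flip to black, move to (9,2). |black|=1
Step 2: on WHITE (9,2): turn R to E, flip to black, move to (9,3). |black|=2
Step 3: on WHITE (9,3): turn R to S, flip to black, move to (10,3). |black|=3
Step 4: on WHITE (10,3): turn R to W, flip to black, move to (10,2). |black|=4
Step 5: on BLACK (10,2): turn L to S, flip to white, move to (11,2). |black|=3
Step 6: on WHITE (11,2): turn R to W, flip to black, move to (11,1). |black|=4
Step 7: on WHITE (11,1): turn R to N, flip to black, move to (10,1). |black|=5
Step 8: on WHITE (10,1): turn R to E, flip to black, move to (10,2). |black|=6

Answer: BLACK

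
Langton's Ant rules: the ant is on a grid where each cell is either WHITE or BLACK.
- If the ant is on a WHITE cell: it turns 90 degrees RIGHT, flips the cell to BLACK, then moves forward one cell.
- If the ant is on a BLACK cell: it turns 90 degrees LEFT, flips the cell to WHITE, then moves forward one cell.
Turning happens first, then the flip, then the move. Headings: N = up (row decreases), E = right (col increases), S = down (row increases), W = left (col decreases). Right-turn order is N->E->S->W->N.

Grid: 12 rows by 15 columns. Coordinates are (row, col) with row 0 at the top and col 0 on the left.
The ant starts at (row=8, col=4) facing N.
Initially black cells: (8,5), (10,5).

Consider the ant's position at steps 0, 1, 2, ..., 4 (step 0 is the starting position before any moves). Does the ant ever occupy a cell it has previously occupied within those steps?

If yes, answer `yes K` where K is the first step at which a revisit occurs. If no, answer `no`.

Answer: no

Derivation:
Step 1: on WHITE (8,4): turn R to E, flip to black, move to (8,5). |black|=3 — new cell
Step 2: on BLACK (8,5): turn L to N, flip to white, move to (7,5). |black|=2 — new cell
Step 3: on WHITE (7,5): turn R to E, flip to black, move to (7,6). |black|=3 — new cell
Step 4: on WHITE (7,6): turn R to S, flip to black, move to (8,6). |black|=4 — new cell
No revisit within 4 steps.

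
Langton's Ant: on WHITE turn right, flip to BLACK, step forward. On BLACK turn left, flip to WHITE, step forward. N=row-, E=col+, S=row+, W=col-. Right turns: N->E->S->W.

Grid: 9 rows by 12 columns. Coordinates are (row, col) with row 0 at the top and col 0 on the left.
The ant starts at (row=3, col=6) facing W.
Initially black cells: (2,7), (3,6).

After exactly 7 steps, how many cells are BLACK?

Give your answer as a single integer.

Step 1: on BLACK (3,6): turn L to S, flip to white, move to (4,6). |black|=1
Step 2: on WHITE (4,6): turn R to W, flip to black, move to (4,5). |black|=2
Step 3: on WHITE (4,5): turn R to N, flip to black, move to (3,5). |black|=3
Step 4: on WHITE (3,5): turn R to E, flip to black, move to (3,6). |black|=4
Step 5: on WHITE (3,6): turn R to S, flip to black, move to (4,6). |black|=5
Step 6: on BLACK (4,6): turn L to E, flip to white, move to (4,7). |black|=4
Step 7: on WHITE (4,7): turn R to S, flip to black, move to (5,7). |black|=5

Answer: 5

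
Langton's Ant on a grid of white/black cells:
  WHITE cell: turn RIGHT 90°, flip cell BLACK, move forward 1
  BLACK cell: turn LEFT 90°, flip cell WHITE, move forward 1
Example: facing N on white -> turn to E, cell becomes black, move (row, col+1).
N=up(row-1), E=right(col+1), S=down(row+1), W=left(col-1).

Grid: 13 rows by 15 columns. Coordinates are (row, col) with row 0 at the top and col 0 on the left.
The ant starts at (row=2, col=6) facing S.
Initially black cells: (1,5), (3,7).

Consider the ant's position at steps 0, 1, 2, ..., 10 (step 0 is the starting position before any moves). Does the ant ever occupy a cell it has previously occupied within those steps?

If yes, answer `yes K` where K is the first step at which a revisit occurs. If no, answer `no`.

Step 1: on WHITE (2,6): turn R to W, flip to black, move to (2,5). |black|=3 — new cell
Step 2: on WHITE (2,5): turn R to N, flip to black, move to (1,5). |black|=4 — new cell
Step 3: on BLACK (1,5): turn L to W, flip to white, move to (1,4). |black|=3 — new cell
Step 4: on WHITE (1,4): turn R to N, flip to black, move to (0,4). |black|=4 — new cell
Step 5: on WHITE (0,4): turn R to E, flip to black, move to (0,5). |black|=5 — new cell
Step 6: on WHITE (0,5): turn R to S, flip to black, move to (1,5). |black|=6 — REVISIT

Answer: yes 6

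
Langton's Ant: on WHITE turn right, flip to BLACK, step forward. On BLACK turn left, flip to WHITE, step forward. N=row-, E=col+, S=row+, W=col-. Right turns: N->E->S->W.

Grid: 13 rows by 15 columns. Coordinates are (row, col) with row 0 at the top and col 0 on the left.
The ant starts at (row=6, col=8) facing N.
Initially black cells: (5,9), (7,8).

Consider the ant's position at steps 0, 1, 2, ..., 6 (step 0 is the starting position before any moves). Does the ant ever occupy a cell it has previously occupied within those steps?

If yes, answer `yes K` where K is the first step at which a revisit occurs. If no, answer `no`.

Answer: no

Derivation:
Step 1: on WHITE (6,8): turn R to E, flip to black, move to (6,9). |black|=3 — new cell
Step 2: on WHITE (6,9): turn R to S, flip to black, move to (7,9). |black|=4 — new cell
Step 3: on WHITE (7,9): turn R to W, flip to black, move to (7,8). |black|=5 — new cell
Step 4: on BLACK (7,8): turn L to S, flip to white, move to (8,8). |black|=4 — new cell
Step 5: on WHITE (8,8): turn R to W, flip to black, move to (8,7). |black|=5 — new cell
Step 6: on WHITE (8,7): turn R to N, flip to black, move to (7,7). |black|=6 — new cell
No revisit within 6 steps.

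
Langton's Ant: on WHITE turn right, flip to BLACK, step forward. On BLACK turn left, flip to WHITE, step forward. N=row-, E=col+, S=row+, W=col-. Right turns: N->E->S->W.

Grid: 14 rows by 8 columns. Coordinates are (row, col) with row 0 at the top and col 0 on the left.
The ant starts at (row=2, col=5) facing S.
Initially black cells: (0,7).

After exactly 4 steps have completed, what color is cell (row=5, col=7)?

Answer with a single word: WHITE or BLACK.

Step 1: on WHITE (2,5): turn R to W, flip to black, move to (2,4). |black|=2
Step 2: on WHITE (2,4): turn R to N, flip to black, move to (1,4). |black|=3
Step 3: on WHITE (1,4): turn R to E, flip to black, move to (1,5). |black|=4
Step 4: on WHITE (1,5): turn R to S, flip to black, move to (2,5). |black|=5

Answer: WHITE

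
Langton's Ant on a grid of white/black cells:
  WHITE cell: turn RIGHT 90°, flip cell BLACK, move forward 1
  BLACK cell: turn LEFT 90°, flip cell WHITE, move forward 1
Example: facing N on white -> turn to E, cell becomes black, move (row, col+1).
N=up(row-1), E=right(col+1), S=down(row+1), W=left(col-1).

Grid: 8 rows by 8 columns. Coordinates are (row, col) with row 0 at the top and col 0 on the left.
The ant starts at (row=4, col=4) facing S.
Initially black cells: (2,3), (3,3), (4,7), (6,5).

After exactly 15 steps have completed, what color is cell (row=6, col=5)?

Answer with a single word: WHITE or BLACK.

Step 1: on WHITE (4,4): turn R to W, flip to black, move to (4,3). |black|=5
Step 2: on WHITE (4,3): turn R to N, flip to black, move to (3,3). |black|=6
Step 3: on BLACK (3,3): turn L to W, flip to white, move to (3,2). |black|=5
Step 4: on WHITE (3,2): turn R to N, flip to black, move to (2,2). |black|=6
Step 5: on WHITE (2,2): turn R to E, flip to black, move to (2,3). |black|=7
Step 6: on BLACK (2,3): turn L to N, flip to white, move to (1,3). |black|=6
Step 7: on WHITE (1,3): turn R to E, flip to black, move to (1,4). |black|=7
Step 8: on WHITE (1,4): turn R to S, flip to black, move to (2,4). |black|=8
Step 9: on WHITE (2,4): turn R to W, flip to black, move to (2,3). |black|=9
Step 10: on WHITE (2,3): turn R to N, flip to black, move to (1,3). |black|=10
Step 11: on BLACK (1,3): turn L to W, flip to white, move to (1,2). |black|=9
Step 12: on WHITE (1,2): turn R to N, flip to black, move to (0,2). |black|=10
Step 13: on WHITE (0,2): turn R to E, flip to black, move to (0,3). |black|=11
Step 14: on WHITE (0,3): turn R to S, flip to black, move to (1,3). |black|=12
Step 15: on WHITE (1,3): turn R to W, flip to black, move to (1,2). |black|=13

Answer: BLACK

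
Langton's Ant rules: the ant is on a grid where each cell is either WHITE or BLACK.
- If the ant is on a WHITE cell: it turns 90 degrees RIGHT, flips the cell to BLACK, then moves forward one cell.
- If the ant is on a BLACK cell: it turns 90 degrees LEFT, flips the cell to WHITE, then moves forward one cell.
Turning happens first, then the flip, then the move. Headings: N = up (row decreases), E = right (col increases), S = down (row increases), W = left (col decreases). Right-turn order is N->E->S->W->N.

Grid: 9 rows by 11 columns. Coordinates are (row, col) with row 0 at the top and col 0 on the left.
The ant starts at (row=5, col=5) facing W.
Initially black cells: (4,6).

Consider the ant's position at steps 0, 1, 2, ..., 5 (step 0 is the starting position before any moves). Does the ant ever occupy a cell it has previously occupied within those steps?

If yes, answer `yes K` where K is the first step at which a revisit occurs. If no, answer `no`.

Answer: no

Derivation:
Step 1: on WHITE (5,5): turn R to N, flip to black, move to (4,5). |black|=2 — new cell
Step 2: on WHITE (4,5): turn R to E, flip to black, move to (4,6). |black|=3 — new cell
Step 3: on BLACK (4,6): turn L to N, flip to white, move to (3,6). |black|=2 — new cell
Step 4: on WHITE (3,6): turn R to E, flip to black, move to (3,7). |black|=3 — new cell
Step 5: on WHITE (3,7): turn R to S, flip to black, move to (4,7). |black|=4 — new cell
No revisit within 5 steps.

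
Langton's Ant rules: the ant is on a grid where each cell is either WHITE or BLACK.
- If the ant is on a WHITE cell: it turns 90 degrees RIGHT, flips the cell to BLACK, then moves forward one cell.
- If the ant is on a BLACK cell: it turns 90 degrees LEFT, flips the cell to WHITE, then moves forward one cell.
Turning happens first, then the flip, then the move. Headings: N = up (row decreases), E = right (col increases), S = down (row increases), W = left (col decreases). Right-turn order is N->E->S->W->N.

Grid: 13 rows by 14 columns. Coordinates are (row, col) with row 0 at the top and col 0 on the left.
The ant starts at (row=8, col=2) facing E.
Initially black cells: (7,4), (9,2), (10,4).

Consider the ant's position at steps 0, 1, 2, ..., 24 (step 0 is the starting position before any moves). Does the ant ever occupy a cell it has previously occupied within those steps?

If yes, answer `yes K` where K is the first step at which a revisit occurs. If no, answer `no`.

Answer: yes 5

Derivation:
Step 1: on WHITE (8,2): turn R to S, flip to black, move to (9,2). |black|=4 — new cell
Step 2: on BLACK (9,2): turn L to E, flip to white, move to (9,3). |black|=3 — new cell
Step 3: on WHITE (9,3): turn R to S, flip to black, move to (10,3). |black|=4 — new cell
Step 4: on WHITE (10,3): turn R to W, flip to black, move to (10,2). |black|=5 — new cell
Step 5: on WHITE (10,2): turn R to N, flip to black, move to (9,2). |black|=6 — REVISIT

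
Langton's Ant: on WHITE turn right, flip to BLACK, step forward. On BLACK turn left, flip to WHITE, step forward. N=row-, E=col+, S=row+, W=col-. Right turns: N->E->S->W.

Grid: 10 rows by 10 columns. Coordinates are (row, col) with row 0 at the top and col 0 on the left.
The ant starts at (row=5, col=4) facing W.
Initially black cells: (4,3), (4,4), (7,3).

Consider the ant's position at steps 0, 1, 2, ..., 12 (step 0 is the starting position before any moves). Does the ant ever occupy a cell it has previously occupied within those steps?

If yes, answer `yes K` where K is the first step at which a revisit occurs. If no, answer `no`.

Step 1: on WHITE (5,4): turn R to N, flip to black, move to (4,4). |black|=4 — new cell
Step 2: on BLACK (4,4): turn L to W, flip to white, move to (4,3). |black|=3 — new cell
Step 3: on BLACK (4,3): turn L to S, flip to white, move to (5,3). |black|=2 — new cell
Step 4: on WHITE (5,3): turn R to W, flip to black, move to (5,2). |black|=3 — new cell
Step 5: on WHITE (5,2): turn R to N, flip to black, move to (4,2). |black|=4 — new cell
Step 6: on WHITE (4,2): turn R to E, flip to black, move to (4,3). |black|=5 — REVISIT

Answer: yes 6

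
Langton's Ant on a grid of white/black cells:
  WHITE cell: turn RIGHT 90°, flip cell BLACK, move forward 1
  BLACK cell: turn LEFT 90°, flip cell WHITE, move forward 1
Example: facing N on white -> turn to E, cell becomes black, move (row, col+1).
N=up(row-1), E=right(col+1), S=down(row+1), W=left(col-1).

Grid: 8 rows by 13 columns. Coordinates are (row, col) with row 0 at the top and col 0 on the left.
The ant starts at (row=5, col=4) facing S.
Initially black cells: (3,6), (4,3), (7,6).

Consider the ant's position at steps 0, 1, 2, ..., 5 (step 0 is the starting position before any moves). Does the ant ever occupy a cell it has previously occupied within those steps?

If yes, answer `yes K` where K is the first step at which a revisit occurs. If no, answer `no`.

Step 1: on WHITE (5,4): turn R to W, flip to black, move to (5,3). |black|=4 — new cell
Step 2: on WHITE (5,3): turn R to N, flip to black, move to (4,3). |black|=5 — new cell
Step 3: on BLACK (4,3): turn L to W, flip to white, move to (4,2). |black|=4 — new cell
Step 4: on WHITE (4,2): turn R to N, flip to black, move to (3,2). |black|=5 — new cell
Step 5: on WHITE (3,2): turn R to E, flip to black, move to (3,3). |black|=6 — new cell
No revisit within 5 steps.

Answer: no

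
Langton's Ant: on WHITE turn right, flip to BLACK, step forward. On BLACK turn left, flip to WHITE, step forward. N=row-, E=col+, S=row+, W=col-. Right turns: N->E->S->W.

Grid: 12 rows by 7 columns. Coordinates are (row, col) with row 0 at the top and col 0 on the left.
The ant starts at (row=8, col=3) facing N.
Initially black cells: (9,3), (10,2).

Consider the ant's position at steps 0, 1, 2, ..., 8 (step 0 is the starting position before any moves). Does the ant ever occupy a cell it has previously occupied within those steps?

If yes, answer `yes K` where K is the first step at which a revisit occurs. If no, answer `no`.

Answer: no

Derivation:
Step 1: on WHITE (8,3): turn R to E, flip to black, move to (8,4). |black|=3 — new cell
Step 2: on WHITE (8,4): turn R to S, flip to black, move to (9,4). |black|=4 — new cell
Step 3: on WHITE (9,4): turn R to W, flip to black, move to (9,3). |black|=5 — new cell
Step 4: on BLACK (9,3): turn L to S, flip to white, move to (10,3). |black|=4 — new cell
Step 5: on WHITE (10,3): turn R to W, flip to black, move to (10,2). |black|=5 — new cell
Step 6: on BLACK (10,2): turn L to S, flip to white, move to (11,2). |black|=4 — new cell
Step 7: on WHITE (11,2): turn R to W, flip to black, move to (11,1). |black|=5 — new cell
Step 8: on WHITE (11,1): turn R to N, flip to black, move to (10,1). |black|=6 — new cell
No revisit within 8 steps.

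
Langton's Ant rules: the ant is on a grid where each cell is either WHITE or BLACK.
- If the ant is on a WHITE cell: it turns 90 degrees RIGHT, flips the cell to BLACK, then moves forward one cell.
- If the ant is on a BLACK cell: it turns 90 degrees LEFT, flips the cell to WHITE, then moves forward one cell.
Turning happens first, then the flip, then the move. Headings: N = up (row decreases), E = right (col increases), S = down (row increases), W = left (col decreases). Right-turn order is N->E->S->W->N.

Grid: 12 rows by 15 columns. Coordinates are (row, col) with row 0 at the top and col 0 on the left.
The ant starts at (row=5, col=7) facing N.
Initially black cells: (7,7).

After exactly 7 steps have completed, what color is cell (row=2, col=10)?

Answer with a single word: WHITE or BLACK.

Answer: WHITE

Derivation:
Step 1: on WHITE (5,7): turn R to E, flip to black, move to (5,8). |black|=2
Step 2: on WHITE (5,8): turn R to S, flip to black, move to (6,8). |black|=3
Step 3: on WHITE (6,8): turn R to W, flip to black, move to (6,7). |black|=4
Step 4: on WHITE (6,7): turn R to N, flip to black, move to (5,7). |black|=5
Step 5: on BLACK (5,7): turn L to W, flip to white, move to (5,6). |black|=4
Step 6: on WHITE (5,6): turn R to N, flip to black, move to (4,6). |black|=5
Step 7: on WHITE (4,6): turn R to E, flip to black, move to (4,7). |black|=6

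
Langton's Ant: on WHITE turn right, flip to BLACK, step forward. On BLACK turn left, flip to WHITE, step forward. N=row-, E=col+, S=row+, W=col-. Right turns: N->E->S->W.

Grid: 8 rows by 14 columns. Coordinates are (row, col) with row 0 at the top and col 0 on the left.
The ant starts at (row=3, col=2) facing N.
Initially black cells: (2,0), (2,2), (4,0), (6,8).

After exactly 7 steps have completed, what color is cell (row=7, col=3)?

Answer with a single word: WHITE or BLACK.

Answer: WHITE

Derivation:
Step 1: on WHITE (3,2): turn R to E, flip to black, move to (3,3). |black|=5
Step 2: on WHITE (3,3): turn R to S, flip to black, move to (4,3). |black|=6
Step 3: on WHITE (4,3): turn R to W, flip to black, move to (4,2). |black|=7
Step 4: on WHITE (4,2): turn R to N, flip to black, move to (3,2). |black|=8
Step 5: on BLACK (3,2): turn L to W, flip to white, move to (3,1). |black|=7
Step 6: on WHITE (3,1): turn R to N, flip to black, move to (2,1). |black|=8
Step 7: on WHITE (2,1): turn R to E, flip to black, move to (2,2). |black|=9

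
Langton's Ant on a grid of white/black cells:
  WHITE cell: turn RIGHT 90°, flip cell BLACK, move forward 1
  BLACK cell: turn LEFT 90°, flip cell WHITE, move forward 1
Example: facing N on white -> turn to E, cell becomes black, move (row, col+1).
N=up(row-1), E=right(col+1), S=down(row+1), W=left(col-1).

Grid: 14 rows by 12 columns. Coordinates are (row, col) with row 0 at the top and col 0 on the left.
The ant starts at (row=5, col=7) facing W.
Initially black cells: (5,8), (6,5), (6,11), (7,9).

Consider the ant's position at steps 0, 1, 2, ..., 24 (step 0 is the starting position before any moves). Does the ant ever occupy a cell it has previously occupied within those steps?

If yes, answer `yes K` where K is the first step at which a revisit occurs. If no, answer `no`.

Step 1: on WHITE (5,7): turn R to N, flip to black, move to (4,7). |black|=5 — new cell
Step 2: on WHITE (4,7): turn R to E, flip to black, move to (4,8). |black|=6 — new cell
Step 3: on WHITE (4,8): turn R to S, flip to black, move to (5,8). |black|=7 — new cell
Step 4: on BLACK (5,8): turn L to E, flip to white, move to (5,9). |black|=6 — new cell
Step 5: on WHITE (5,9): turn R to S, flip to black, move to (6,9). |black|=7 — new cell
Step 6: on WHITE (6,9): turn R to W, flip to black, move to (6,8). |black|=8 — new cell
Step 7: on WHITE (6,8): turn R to N, flip to black, move to (5,8). |black|=9 — REVISIT

Answer: yes 7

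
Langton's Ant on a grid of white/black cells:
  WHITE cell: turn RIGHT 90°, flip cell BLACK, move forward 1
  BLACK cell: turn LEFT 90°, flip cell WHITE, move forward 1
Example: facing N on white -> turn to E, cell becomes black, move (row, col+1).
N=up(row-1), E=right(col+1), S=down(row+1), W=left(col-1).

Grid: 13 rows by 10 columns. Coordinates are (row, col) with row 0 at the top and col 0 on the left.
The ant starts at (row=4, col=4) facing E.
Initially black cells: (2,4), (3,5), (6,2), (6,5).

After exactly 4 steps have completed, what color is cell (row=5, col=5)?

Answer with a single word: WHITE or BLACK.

Answer: WHITE

Derivation:
Step 1: on WHITE (4,4): turn R to S, flip to black, move to (5,4). |black|=5
Step 2: on WHITE (5,4): turn R to W, flip to black, move to (5,3). |black|=6
Step 3: on WHITE (5,3): turn R to N, flip to black, move to (4,3). |black|=7
Step 4: on WHITE (4,3): turn R to E, flip to black, move to (4,4). |black|=8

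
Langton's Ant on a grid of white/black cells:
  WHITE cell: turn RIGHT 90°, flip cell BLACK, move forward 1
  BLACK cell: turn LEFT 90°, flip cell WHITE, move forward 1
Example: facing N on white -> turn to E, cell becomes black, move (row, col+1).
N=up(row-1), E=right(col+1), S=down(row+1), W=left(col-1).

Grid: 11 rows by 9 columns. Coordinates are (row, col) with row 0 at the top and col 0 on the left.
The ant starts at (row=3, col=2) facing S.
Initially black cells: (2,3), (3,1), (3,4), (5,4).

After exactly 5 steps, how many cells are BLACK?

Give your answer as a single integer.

Step 1: on WHITE (3,2): turn R to W, flip to black, move to (3,1). |black|=5
Step 2: on BLACK (3,1): turn L to S, flip to white, move to (4,1). |black|=4
Step 3: on WHITE (4,1): turn R to W, flip to black, move to (4,0). |black|=5
Step 4: on WHITE (4,0): turn R to N, flip to black, move to (3,0). |black|=6
Step 5: on WHITE (3,0): turn R to E, flip to black, move to (3,1). |black|=7

Answer: 7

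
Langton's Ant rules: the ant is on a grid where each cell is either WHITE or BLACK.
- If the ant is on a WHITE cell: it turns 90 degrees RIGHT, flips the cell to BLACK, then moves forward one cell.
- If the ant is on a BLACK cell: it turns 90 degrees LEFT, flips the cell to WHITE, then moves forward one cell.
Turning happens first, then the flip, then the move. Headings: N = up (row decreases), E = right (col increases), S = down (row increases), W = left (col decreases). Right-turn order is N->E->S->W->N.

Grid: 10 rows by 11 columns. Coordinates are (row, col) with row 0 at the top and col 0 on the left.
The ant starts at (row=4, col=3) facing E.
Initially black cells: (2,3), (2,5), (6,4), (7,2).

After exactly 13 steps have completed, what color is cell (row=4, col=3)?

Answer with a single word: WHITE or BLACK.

Step 1: on WHITE (4,3): turn R to S, flip to black, move to (5,3). |black|=5
Step 2: on WHITE (5,3): turn R to W, flip to black, move to (5,2). |black|=6
Step 3: on WHITE (5,2): turn R to N, flip to black, move to (4,2). |black|=7
Step 4: on WHITE (4,2): turn R to E, flip to black, move to (4,3). |black|=8
Step 5: on BLACK (4,3): turn L to N, flip to white, move to (3,3). |black|=7
Step 6: on WHITE (3,3): turn R to E, flip to black, move to (3,4). |black|=8
Step 7: on WHITE (3,4): turn R to S, flip to black, move to (4,4). |black|=9
Step 8: on WHITE (4,4): turn R to W, flip to black, move to (4,3). |black|=10
Step 9: on WHITE (4,3): turn R to N, flip to black, move to (3,3). |black|=11
Step 10: on BLACK (3,3): turn L to W, flip to white, move to (3,2). |black|=10
Step 11: on WHITE (3,2): turn R to N, flip to black, move to (2,2). |black|=11
Step 12: on WHITE (2,2): turn R to E, flip to black, move to (2,3). |black|=12
Step 13: on BLACK (2,3): turn L to N, flip to white, move to (1,3). |black|=11

Answer: BLACK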